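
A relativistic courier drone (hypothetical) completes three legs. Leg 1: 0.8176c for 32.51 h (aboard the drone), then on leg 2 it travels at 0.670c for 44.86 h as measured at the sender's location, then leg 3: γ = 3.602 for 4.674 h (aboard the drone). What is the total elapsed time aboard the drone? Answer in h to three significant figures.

Leg 1: 32.51 h is already measured aboard the drone.
Leg 2: γ = 1/√(1 − 0.670²) = 1/√0.5511 = 1.347; τ_2 = 44.86/1.347 = 33.30 h.
Leg 3: 4.674 h is already measured aboard the drone.
Total: 32.51 + 33.30 + 4.674 h.

τ = 70.5 h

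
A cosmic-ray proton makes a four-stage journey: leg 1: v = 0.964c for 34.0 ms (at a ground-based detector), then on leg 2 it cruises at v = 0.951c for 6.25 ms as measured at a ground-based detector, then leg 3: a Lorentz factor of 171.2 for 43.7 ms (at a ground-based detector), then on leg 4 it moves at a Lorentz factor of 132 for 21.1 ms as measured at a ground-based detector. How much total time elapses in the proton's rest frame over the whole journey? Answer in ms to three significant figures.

τ = 11.4 ms

Leg 1: γ = 1/√(1 − 0.964²) = 1/√0.07070 = 3.761; τ_1 = 34.0/3.761 = 9.041 ms.
Leg 2: γ = 1/√(1 − 0.951²) = 1/√0.09560 = 3.234; τ_2 = 6.25/3.234 = 1.932 ms.
Leg 3: γ = 171.2; τ_3 = 43.7/171.2 = 0.2553 ms.
Leg 4: γ = 132; τ_4 = 21.1/132.0 = 0.1598 ms.
Total: 9.041 + 1.932 + 0.2553 + 0.1598 ms.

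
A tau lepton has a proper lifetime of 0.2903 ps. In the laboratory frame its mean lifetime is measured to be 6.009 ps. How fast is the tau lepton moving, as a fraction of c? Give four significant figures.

γ = Δt/τ₀ = 6.009/0.2903 = 20.70
β = √(1 − 1/γ²) = √(1 − 0.002334) = √0.9977

β = 0.9988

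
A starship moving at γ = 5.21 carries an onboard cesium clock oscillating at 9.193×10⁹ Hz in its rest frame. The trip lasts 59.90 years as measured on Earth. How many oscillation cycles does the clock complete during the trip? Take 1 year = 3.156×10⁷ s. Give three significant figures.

N = 3.34×10¹⁸

γ = 5.21
The oscillator's own cycle count is N = f × τ where τ is the proper time on the ship. τ = Δt/γ = 59.90/5.210 = 11.50 years = 3.628×10⁸ s.
N = 9.193×10⁹ × 3.628×10⁸ = 3.336×10¹⁸.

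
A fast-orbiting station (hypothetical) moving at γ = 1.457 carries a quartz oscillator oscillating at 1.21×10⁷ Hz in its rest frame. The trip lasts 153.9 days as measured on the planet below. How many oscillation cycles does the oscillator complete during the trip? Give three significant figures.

γ = 1.457
The oscillator's own cycle count is N = f × τ where τ is the proper time aboard the station. τ = Δt/γ = 153.9/1.457 = 105.6 days = 9.126×10⁶ s.
N = 1.21×10⁷ × 9.126×10⁶ = 1.104×10¹⁴.

N = 1.10×10¹⁴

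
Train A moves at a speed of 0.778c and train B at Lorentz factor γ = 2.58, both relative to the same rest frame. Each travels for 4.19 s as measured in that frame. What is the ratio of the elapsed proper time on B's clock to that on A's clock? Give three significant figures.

A: γ = 1/√(1 − 0.778²) = 1/√0.3947 = 1.592. B: γ = 2.58.
τ_A/τ_B = γ_B/γ_A = 2.580/1.592 = 1.621, so τ_B/τ_A = 0.6169.

τ_B/τ_A = 0.617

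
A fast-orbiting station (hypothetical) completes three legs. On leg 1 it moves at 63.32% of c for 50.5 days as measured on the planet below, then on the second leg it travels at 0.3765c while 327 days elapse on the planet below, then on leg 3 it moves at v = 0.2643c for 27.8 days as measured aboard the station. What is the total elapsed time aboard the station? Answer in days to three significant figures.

Leg 1: β = 0.6332; γ = 1/√(1 − 0.6332²) = 1/√0.5991 = 1.292; τ_1 = 50.5/1.292 = 39.09 days.
Leg 2: γ = 1/√(1 − 0.3765²) = 1/√0.8582 = 1.079; τ_2 = 327/1.079 = 302.9 days.
Leg 3: 27.8 days is already measured aboard the station.
Total: 39.09 + 302.9 + 27.80 days.

τ = 370 days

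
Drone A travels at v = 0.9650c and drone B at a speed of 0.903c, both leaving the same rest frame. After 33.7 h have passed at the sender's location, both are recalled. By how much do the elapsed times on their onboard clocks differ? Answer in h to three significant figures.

A: γ = 1/√(1 − 0.9650²) = 1/√0.06878 = 3.813; τ_A = 33.7/3.813 = 8.838 h.
B: γ = 1/√(1 − 0.903²) = 1/√0.1846 = 2.328; τ_B = 33.7/2.328 = 14.48 h.

|τ_A − τ_B| = 5.64 h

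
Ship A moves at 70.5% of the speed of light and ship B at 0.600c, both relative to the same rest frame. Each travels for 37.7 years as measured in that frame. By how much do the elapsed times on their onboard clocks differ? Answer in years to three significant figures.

|τ_A − τ_B| = 3.42 years

A: β = 0.705; γ = 1/√(1 − 0.705²) = 1/√0.5030 = 1.410; τ_A = 37.7/1.410 = 26.74 years.
B: γ = 1/√(1 − 0.600²) = 5/4 = 1.250; τ_B = 37.7/1.250 = 30.16 years.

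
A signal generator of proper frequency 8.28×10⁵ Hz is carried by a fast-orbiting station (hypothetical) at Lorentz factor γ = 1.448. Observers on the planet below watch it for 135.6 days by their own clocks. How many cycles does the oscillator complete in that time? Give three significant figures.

γ = 1.448
During 135.6 days of lab time, the oscillator's proper time advances by τ = Δt/γ = 135.6/1.448 = 93.65 days = 8.091×10⁶ s.
N = f × τ = 8.28×10⁵ × 8.091×10⁶ = 6.699×10¹².

N = 6.70×10¹²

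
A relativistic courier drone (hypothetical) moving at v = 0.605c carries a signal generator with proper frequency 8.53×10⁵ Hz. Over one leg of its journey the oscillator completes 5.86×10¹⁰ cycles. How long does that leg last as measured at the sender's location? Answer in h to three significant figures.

γ = 1/√(1 − 0.605²) = 1/√0.6340 = 1.256
Proper time for N cycles: τ = N/f = 5.86×10¹⁰/(8.53×10⁵) = 6.870×10⁴ s = 19.08 h.
Lab-frame duration Δt = γτ = 1.256 × 19.08 = 23.97 h.

Δt = 24.0 h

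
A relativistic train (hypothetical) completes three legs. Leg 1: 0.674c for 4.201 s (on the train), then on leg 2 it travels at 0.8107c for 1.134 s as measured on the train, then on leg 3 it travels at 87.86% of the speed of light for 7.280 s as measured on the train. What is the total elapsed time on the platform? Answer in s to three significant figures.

Δt = 22.9 s

Leg 1: γ = 1/√(1 − 0.674²) = 1/√0.5457 = 1.354; Δt_1 = 1.354 × 4.201 = 5.687 s.
Leg 2: γ = 1/√(1 − 0.8107²) = 1/√0.3428 = 1.708; Δt_2 = 1.708 × 1.134 = 1.937 s.
Leg 3: β = 0.8786; γ = 1/√(1 − 0.8786²) = 1/√0.2281 = 2.094; Δt_3 = 2.094 × 7.280 = 15.24 s.
Total: 5.687 + 1.937 + 15.24 s.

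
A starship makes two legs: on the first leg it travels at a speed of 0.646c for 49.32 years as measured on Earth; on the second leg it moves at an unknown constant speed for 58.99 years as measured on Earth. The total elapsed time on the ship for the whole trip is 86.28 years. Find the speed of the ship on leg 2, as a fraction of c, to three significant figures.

Leg 1: γ = 1/√(1 − 0.646²) = 1/√0.5827 = 1.310; τ_1 = 49.32/1.310 = 37.65 years.
Leg 2: speed unknown; τ_2 = 58.99/γ_2.
Total proper time: 37.65 + τ_2 = 86.28, so τ_2 = 86.28 − 37.65 = 48.63 years.
γ_2 = 58.99/48.63 = 1.213; β = √(1 − 1/γ²) = √0.3203.

β = 0.566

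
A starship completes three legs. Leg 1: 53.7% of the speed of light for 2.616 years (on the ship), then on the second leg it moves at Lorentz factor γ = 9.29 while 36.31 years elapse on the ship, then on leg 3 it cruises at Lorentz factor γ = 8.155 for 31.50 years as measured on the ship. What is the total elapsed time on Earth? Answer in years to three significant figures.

Δt = 597 years

Leg 1: β = 0.537; γ = 1/√(1 − 0.537²) = 1/√0.7116 = 1.185; Δt_1 = 1.185 × 2.616 = 3.101 years.
Leg 2: γ = 9.29; Δt_2 = 9.290 × 36.31 = 337.3 years.
Leg 3: γ = 8.155; Δt_3 = 8.155 × 31.50 = 256.9 years.
Total: 3.101 + 337.3 + 256.9 years.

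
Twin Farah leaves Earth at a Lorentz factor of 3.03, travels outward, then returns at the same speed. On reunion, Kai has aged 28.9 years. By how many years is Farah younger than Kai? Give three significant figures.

Δt − τ = 19.4 years

γ = 3.03
Farah's elapsed proper time: τ = 28.9/3.030 = 9.538 years.
Age gap = Δt − τ = 28.9 − 9.538 years.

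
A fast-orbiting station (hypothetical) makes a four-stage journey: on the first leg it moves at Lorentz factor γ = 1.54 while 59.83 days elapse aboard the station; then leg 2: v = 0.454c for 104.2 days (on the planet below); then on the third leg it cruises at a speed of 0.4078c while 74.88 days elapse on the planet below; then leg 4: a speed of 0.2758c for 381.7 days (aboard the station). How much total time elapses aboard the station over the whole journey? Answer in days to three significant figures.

Leg 1: 59.83 days is already measured aboard the station.
Leg 2: γ = 1/√(1 − 0.454²) = 1/√0.7939 = 1.122; τ_2 = 104.2/1.122 = 92.84 days.
Leg 3: γ = 1/√(1 − 0.4078²) = 1/√0.8337 = 1.095; τ_3 = 74.88/1.095 = 68.37 days.
Leg 4: 381.7 days is already measured aboard the station.
Total: 59.83 + 92.84 + 68.37 + 381.7 days.

τ = 603 days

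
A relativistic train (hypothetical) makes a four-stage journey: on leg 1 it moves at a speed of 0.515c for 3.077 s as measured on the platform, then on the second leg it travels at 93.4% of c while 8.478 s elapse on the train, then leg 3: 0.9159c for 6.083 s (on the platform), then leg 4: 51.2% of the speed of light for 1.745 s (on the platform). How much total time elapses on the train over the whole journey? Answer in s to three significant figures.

Leg 1: γ = 1/√(1 − 0.515²) = 1/√0.7348 = 1.167; τ_1 = 3.077/1.167 = 2.638 s.
Leg 2: 8.478 s is already measured on the train.
Leg 3: γ = 1/√(1 − 0.9159²) = 1/√0.1611 = 2.491; τ_3 = 6.083/2.491 = 2.442 s.
Leg 4: β = 0.512; γ = 1/√(1 − 0.512²) = 1/√0.7379 = 1.164; τ_4 = 1.745/1.164 = 1.499 s.
Total: 2.638 + 8.478 + 2.442 + 1.499 s.

τ = 15.1 s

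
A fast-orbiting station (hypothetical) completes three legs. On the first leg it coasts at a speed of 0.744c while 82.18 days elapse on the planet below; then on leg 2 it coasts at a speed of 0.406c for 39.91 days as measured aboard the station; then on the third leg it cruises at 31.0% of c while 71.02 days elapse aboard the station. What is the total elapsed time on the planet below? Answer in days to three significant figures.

Leg 1: 82.18 days is already measured on the planet below.
Leg 2: γ = 1/√(1 − 0.406²) = 1/√0.8352 = 1.094; Δt_2 = 1.094 × 39.91 = 43.67 days.
Leg 3: β = 0.310; γ = 1/√(1 − 0.310²) = 1/√0.9039 = 1.052; Δt_3 = 1.052 × 71.02 = 74.70 days.
Total: 82.18 + 43.67 + 74.70 days.

Δt = 201 days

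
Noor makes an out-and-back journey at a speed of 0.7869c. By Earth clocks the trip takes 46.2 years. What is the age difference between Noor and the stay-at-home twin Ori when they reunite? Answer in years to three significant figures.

γ = 1/√(1 − 0.7869²) = 1/√0.3808 = 1.621
Noor's elapsed proper time: τ = 46.2/1.621 = 28.51 years.
Age gap = Δt − τ = 46.2 − 28.51 years.

Δt − τ = 17.7 years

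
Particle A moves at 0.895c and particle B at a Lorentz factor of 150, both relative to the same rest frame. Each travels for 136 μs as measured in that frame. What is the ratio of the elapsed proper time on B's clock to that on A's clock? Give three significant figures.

τ_B/τ_A = 0.0149

A: γ = 1/√(1 − 0.895²) = 1/√0.1990 = 2.242. B: γ = 150.
τ_A/τ_B = γ_B/γ_A = 150.0/2.242 = 66.91, so τ_B/τ_A = 0.01495.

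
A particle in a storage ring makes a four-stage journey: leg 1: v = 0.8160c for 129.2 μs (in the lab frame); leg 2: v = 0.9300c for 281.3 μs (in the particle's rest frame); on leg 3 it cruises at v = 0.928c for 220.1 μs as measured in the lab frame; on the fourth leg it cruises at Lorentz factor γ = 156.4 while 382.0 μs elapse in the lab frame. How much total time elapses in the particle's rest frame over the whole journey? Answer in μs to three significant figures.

Leg 1: γ = 1/√(1 − 0.8160²) = 1/√0.3341 = 1.730; τ_1 = 129.2/1.730 = 74.68 μs.
Leg 2: 281.3 μs is already measured in the particle's rest frame.
Leg 3: γ = 1/√(1 − 0.928²) = 1/√0.1388 = 2.684; τ_3 = 220.1/2.684 = 82.00 μs.
Leg 4: γ = 156.4; τ_4 = 382.0/156.4 = 2.442 μs.
Total: 74.68 + 281.3 + 82.00 + 2.442 μs.

τ = 440 μs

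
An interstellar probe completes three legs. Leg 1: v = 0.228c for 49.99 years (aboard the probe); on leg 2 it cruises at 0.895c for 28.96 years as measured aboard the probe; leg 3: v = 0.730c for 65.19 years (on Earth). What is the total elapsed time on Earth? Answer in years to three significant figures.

Leg 1: γ = 1/√(1 − 0.228²) = 1/√0.9480 = 1.027; Δt_1 = 1.027 × 49.99 = 51.34 years.
Leg 2: γ = 1/√(1 − 0.895²) = 1/√0.1990 = 2.242; Δt_2 = 2.242 × 28.96 = 64.92 years.
Leg 3: 65.19 years is already measured on Earth.
Total: 51.34 + 64.92 + 65.19 years.

Δt = 181 years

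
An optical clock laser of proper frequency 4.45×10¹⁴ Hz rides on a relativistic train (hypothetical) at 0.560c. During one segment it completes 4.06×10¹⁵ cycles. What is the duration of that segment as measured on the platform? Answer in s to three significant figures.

Δt = 11.0 s

γ = 1/√(1 − 0.560²) = 1/√0.6864 = 1.207
Proper time for N cycles: τ = N/f = 4.06×10¹⁵/(4.45×10¹⁴) = 9.124×10⁰ s = 9.124 s.
Lab-frame duration Δt = γτ = 1.207 × 9.124 = 11.01 s.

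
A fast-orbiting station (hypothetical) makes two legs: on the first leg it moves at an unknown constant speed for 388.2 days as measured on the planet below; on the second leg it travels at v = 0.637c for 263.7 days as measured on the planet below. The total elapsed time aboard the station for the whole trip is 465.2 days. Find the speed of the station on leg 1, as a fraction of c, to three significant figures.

Leg 1: speed unknown; τ_1 = 388.2/γ_1.
Leg 2: γ = 1/√(1 − 0.637²) = 1/√0.5942 = 1.297; τ_2 = 263.7/1.297 = 203.3 days.
Total proper time: τ_1 + 203.3 = 465.2, so τ_1 = 465.2 − 203.3 = 261.9 days.
γ_1 = 388.2/261.9 = 1.482; β = √(1 − 1/γ²) = √0.5448.

β = 0.738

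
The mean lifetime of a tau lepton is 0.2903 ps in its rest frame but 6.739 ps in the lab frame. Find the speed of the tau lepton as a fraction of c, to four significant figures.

β = 0.9991

γ = Δt/τ₀ = 6.739/0.2903 = 23.21
β = √(1 − 1/γ²) = √(1 − 0.001856) = √0.9981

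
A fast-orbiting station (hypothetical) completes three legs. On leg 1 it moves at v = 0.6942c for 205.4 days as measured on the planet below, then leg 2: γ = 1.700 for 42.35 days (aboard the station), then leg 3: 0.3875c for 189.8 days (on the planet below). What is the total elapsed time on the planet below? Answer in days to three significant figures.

Δt = 467 days

Leg 1: 205.4 days is already measured on the planet below.
Leg 2: γ = 1.700; Δt_2 = 1.700 × 42.35 = 72.00 days.
Leg 3: 189.8 days is already measured on the planet below.
Total: 205.4 + 72.00 + 189.8 days.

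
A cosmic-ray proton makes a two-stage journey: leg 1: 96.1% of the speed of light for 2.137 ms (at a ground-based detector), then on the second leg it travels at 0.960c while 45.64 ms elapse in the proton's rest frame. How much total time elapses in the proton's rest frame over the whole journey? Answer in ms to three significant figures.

τ = 46.2 ms

Leg 1: β = 0.961; γ = 1/√(1 − 0.961²) = 1/√0.07648 = 3.616; τ_1 = 2.137/3.616 = 0.5910 ms.
Leg 2: 45.64 ms is already measured in the proton's rest frame.
Total: 0.5910 + 45.64 ms.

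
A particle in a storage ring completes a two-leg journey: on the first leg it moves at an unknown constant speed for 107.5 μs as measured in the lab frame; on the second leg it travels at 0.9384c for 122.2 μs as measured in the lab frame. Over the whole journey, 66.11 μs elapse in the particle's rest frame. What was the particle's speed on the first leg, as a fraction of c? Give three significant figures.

β = 0.975

Leg 1: speed unknown; τ_1 = 107.5/γ_1.
Leg 2: γ = 1/√(1 − 0.9384²) = 1/√0.1194 = 2.894; τ_2 = 122.2/2.894 = 42.23 μs.
Total proper time: τ_1 + 42.23 = 66.11, so τ_1 = 66.11 − 42.23 = 23.88 μs.
γ_1 = 107.5/23.88 = 4.501; β = √(1 − 1/γ²) = √0.9506.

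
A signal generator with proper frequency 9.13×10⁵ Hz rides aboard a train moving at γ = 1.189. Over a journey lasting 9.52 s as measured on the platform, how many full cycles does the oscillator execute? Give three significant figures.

N = 7.31×10⁶

γ = 1.189
The oscillator's own cycle count is N = f × τ where τ is the proper time on the train. τ = Δt/γ = 9.52/1.189 = 8.007 s = 8.007×10⁰ s.
N = 9.13×10⁵ × 8.007×10⁰ = 7.310×10⁶.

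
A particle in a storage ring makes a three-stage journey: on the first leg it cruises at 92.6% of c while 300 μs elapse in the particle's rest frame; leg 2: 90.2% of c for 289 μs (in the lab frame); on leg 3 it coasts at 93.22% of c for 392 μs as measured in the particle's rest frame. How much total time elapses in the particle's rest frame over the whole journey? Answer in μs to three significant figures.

Leg 1: 300 μs is already measured in the particle's rest frame.
Leg 2: β = 0.902; γ = 1/√(1 − 0.902²) = 1/√0.1864 = 2.316; τ_2 = 289/2.316 = 124.8 μs.
Leg 3: 392 μs is already measured in the particle's rest frame.
Total: 300.0 + 124.8 + 392.0 μs.

τ = 817 μs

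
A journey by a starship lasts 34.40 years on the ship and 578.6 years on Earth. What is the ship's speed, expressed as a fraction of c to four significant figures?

The proper time is measured on the ship (both events occur at the ship's location); Δt is measured on Earth. γ = Δt/τ = 578.6/34.40 = 16.82.
β = √(1 − 1/γ²) = √(1 − 0.003535) = √0.9965

β = 0.9982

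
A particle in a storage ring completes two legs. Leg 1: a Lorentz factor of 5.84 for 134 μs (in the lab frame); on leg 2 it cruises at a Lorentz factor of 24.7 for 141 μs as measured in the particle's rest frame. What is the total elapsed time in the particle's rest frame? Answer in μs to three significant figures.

Leg 1: γ = 5.84; τ_1 = 134/5.840 = 22.95 μs.
Leg 2: 141 μs is already measured in the particle's rest frame.
Total: 22.95 + 141.0 μs.

τ = 164 μs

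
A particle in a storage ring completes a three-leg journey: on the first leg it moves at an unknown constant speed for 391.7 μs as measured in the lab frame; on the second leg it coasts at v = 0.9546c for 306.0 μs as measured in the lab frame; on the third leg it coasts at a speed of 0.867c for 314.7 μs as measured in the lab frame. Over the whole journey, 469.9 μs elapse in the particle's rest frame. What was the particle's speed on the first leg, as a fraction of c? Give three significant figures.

β = 0.824

Leg 1: speed unknown; τ_1 = 391.7/γ_1.
Leg 2: γ = 1/√(1 − 0.9546²) = 1/√0.08874 = 3.357; τ_2 = 306.0/3.357 = 91.15 μs.
Leg 3: γ = 1/√(1 − 0.867²) = 1/√0.2483 = 2.007; τ_3 = 314.7/2.007 = 156.8 μs.
Total proper time: τ_1 + 91.15 + 156.8 = 469.9, so τ_1 = 469.9 − 248.0 = 221.9 μs.
γ_1 = 391.7/221.9 = 1.765; β = √(1 − 1/γ²) = √0.6790.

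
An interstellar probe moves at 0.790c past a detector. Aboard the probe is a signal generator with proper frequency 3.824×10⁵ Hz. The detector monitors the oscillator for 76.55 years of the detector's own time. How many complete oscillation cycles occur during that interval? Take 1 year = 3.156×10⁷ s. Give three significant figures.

γ = 1/√(1 − 0.790²) = 1/√0.3759 = 1.631
During 76.55 years of lab time, the oscillator's proper time advances by τ = Δt/γ = 76.55/1.631 = 46.93 years = 1.481×10⁹ s.
N = f × τ = 3.824×10⁵ × 1.481×10⁹ = 5.664×10¹⁴.

N = 5.66×10¹⁴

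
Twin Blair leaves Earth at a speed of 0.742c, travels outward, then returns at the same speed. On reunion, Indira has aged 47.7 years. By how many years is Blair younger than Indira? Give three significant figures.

γ = 1/√(1 − 0.742²) = 1/√0.4494 = 1.492
Blair's elapsed proper time: τ = 47.7/1.492 = 31.98 years.
Age gap = Δt − τ = 47.7 − 31.98 years.

Δt − τ = 15.7 years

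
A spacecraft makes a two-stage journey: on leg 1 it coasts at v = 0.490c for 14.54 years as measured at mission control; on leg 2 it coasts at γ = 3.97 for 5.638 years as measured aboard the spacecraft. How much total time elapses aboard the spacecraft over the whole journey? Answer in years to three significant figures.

τ = 18.3 years

Leg 1: γ = 1/√(1 − 0.490²) = 1/√0.7599 = 1.147; τ_1 = 14.54/1.147 = 12.67 years.
Leg 2: 5.638 years is already measured aboard the spacecraft.
Total: 12.67 + 5.638 years.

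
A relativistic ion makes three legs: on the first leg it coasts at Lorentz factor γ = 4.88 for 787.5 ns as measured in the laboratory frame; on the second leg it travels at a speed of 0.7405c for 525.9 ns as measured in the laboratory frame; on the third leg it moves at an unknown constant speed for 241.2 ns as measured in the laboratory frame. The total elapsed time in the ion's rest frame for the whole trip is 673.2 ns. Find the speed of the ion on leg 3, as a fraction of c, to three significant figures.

β = 0.754

Leg 1: γ = 4.88; τ_1 = 787.5/4.880 = 161.4 ns.
Leg 2: γ = 1/√(1 − 0.7405²) = 1/√0.4517 = 1.488; τ_2 = 525.9/1.488 = 353.4 ns.
Leg 3: speed unknown; τ_3 = 241.2/γ_3.
Total proper time: 161.4 + 353.4 + τ_3 = 673.2, so τ_3 = 673.2 − 514.8 = 158.4 ns.
γ_3 = 241.2/158.4 = 1.523; β = √(1 − 1/γ²) = √0.5688.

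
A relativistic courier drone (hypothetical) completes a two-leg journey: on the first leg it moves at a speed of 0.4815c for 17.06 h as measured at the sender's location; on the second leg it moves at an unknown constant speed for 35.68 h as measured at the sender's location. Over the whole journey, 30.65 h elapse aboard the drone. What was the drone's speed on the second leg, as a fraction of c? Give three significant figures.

Leg 1: γ = 1/√(1 − 0.4815²) = 1/√0.7682 = 1.141; τ_1 = 17.06/1.141 = 14.95 h.
Leg 2: speed unknown; τ_2 = 35.68/γ_2.
Total proper time: 14.95 + τ_2 = 30.65, so τ_2 = 30.65 − 14.95 = 15.70 h.
γ_2 = 35.68/15.70 = 2.273; β = √(1 − 1/γ²) = √0.8064.

β = 0.898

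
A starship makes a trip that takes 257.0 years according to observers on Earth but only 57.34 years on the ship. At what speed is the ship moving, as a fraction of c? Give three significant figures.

The proper time is measured on the ship (both events occur at the ship's location); Δt is measured on Earth. γ = Δt/τ = 257.0/57.34 = 4.482.
β = √(1 − 1/γ²) = √(1 − 0.04978) = √0.9502

v = 0.975c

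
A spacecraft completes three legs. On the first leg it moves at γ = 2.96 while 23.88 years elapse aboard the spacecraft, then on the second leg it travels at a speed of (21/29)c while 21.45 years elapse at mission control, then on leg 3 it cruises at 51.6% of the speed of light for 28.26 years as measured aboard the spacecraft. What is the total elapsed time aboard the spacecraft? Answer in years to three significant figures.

Leg 1: 23.88 years is already measured aboard the spacecraft.
Leg 2: γ = 1/√(1 − (21/29)²) = 29/20 = 1.450; τ_2 = 21.45/1.450 = 14.79 years.
Leg 3: 28.26 years is already measured aboard the spacecraft.
Total: 23.88 + 14.79 + 28.26 years.

τ = 66.9 years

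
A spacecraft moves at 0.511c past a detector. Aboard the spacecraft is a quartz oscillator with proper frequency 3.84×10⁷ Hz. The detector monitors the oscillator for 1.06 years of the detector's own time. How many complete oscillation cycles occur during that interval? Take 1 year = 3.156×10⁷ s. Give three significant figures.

γ = 1/√(1 − 0.511²) = 1/√0.7389 = 1.163
During 1.06 years of lab time, the oscillator's proper time advances by τ = Δt/γ = 1.06/1.163 = 0.9112 years = 2.876×10⁷ s.
N = f × τ = 3.84×10⁷ × 2.876×10⁷ = 1.104×10¹⁵.

N = 1.10×10¹⁵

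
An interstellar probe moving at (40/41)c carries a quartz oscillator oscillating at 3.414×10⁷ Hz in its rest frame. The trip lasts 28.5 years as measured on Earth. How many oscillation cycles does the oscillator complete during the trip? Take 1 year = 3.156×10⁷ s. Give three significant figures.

γ = 1/√(1 − (40/41)²) = 41/9 ≈ 4.556
The oscillator's own cycle count is N = f × τ where τ is the proper time aboard the probe. τ = Δt/γ = 28.5/4.556 = 6.256 years = 1.974×10⁸ s.
N = 3.414×10⁷ × 1.974×10⁸ = 6.741×10¹⁵.

N = 6.74×10¹⁵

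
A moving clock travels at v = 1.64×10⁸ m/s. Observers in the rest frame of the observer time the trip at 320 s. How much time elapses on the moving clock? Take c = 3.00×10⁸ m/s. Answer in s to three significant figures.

τ = 268 s

β = 1.64×10⁸/3.00×10⁸ = 0.5467; γ = 1/√(1 − 0.5467²) = 1.194
The interval measured in the rest frame of the observer is the dilated one; the clock on the moving clock measures the proper time τ = Δt/γ = 320/1.194 s.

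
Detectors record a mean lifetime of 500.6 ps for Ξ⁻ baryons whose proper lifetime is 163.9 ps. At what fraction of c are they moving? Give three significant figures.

β = 0.945

γ = Δt/τ₀ = 500.6/163.9 = 3.054
β = √(1 − 1/γ²) = √(1 − 0.1072) = √0.8928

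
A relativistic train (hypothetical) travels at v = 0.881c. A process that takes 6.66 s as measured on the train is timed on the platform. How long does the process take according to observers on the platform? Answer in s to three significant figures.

Δt = 14.1 s

γ = 1/√(1 − 0.881²) = 1/√0.2238 = 2.114
The interval measured on the train is the proper time (both events occur at the same place in that frame); the lab-frame interval is Δt = γτ = 2.114 × 6.66 s.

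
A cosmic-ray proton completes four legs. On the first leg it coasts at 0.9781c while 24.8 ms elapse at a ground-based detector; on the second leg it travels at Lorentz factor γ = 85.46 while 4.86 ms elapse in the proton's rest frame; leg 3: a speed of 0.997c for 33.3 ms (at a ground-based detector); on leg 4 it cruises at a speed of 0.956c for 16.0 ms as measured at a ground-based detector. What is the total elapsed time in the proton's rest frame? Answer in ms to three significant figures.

Leg 1: γ = 1/√(1 − 0.9781²) = 1/√0.04332 = 4.805; τ_1 = 24.8/4.805 = 5.162 ms.
Leg 2: 4.86 ms is already measured in the proton's rest frame.
Leg 3: γ = 1/√(1 − 0.997²) = 1/√0.005991 = 12.92; τ_3 = 33.3/12.92 = 2.577 ms.
Leg 4: γ = 1/√(1 − 0.956²) = 1/√0.08606 = 3.409; τ_4 = 16.0/3.409 = 4.694 ms.
Total: 5.162 + 4.860 + 2.577 + 4.694 ms.

τ = 17.3 ms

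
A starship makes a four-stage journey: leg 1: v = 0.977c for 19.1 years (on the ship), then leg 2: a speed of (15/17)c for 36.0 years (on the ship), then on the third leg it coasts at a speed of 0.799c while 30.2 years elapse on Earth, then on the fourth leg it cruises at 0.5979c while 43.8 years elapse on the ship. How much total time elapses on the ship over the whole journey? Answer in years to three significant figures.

τ = 117 years

Leg 1: 19.1 years is already measured on the ship.
Leg 2: 36.0 years is already measured on the ship.
Leg 3: γ = 1/√(1 − 0.799²) = 1/√0.3616 = 1.663; τ_3 = 30.2/1.663 = 18.16 years.
Leg 4: 43.8 years is already measured on the ship.
Total: 19.10 + 36.00 + 18.16 + 43.80 years.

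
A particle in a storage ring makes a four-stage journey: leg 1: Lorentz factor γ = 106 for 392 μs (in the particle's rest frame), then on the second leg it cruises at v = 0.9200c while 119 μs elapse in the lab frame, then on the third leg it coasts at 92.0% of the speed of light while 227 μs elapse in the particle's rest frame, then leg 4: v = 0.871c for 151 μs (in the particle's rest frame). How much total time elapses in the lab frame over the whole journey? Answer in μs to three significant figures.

Δt = 4.26×10⁴ μs

Leg 1: γ = 106; Δt_1 = 106.0 × 392 = 4.155×10⁴ μs.
Leg 2: 119 μs is already measured in the lab frame.
Leg 3: β = 0.920; γ = 1/√(1 − 0.920²) = 1/√0.1536 = 2.552; Δt_3 = 2.552 × 227 = 579.2 μs.
Leg 4: γ = 1/√(1 − 0.871²) = 1/√0.2414 = 2.035; Δt_4 = 2.035 × 151 = 307.4 μs.
Total: 4.155×10⁴ + 119.0 + 579.2 + 307.4 μs.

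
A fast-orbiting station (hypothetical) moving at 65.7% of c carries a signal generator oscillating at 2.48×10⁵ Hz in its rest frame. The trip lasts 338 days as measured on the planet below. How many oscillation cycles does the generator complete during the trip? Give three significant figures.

N = 5.46×10¹²

β = 0.657; γ = 1/√(1 − 0.657²) = 1/√0.5684 = 1.326
The oscillator's own cycle count is N = f × τ where τ is the proper time aboard the station. τ = Δt/γ = 338/1.326 = 254.8 days = 2.202×10⁷ s.
N = 2.48×10⁵ × 2.202×10⁷ = 5.460×10¹².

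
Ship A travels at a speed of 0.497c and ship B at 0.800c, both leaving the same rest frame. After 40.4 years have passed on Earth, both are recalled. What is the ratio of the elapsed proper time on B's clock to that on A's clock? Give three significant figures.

τ_B/τ_A = 0.691

A: γ = 1/√(1 − 0.497²) = 1/√0.7530 = 1.152. B: γ = 1/√(1 − 0.800²) = 5/3 ≈ 1.667.
τ_A/τ_B = γ_B/γ_A = 1.667/1.152 = 1.446, so τ_B/τ_A = 0.6914.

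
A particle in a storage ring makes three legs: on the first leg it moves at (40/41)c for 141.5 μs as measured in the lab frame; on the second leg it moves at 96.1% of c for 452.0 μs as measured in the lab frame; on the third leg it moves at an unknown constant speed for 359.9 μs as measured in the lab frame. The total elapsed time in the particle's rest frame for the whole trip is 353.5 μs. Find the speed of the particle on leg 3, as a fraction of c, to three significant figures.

β = 0.836

Leg 1: γ = 1/√(1 − (40/41)²) = 41/9 ≈ 4.556; τ_1 = 141.5/4.556 = 31.06 μs.
Leg 2: β = 0.961; γ = 1/√(1 − 0.961²) = 1/√0.07648 = 3.616; τ_2 = 452.0/3.616 = 125.0 μs.
Leg 3: speed unknown; τ_3 = 359.9/γ_3.
Total proper time: 31.06 + 125.0 + τ_3 = 353.5, so τ_3 = 353.5 − 156.1 = 197.4 μs.
γ_3 = 359.9/197.4 = 1.823; β = √(1 − 1/γ²) = √0.6990.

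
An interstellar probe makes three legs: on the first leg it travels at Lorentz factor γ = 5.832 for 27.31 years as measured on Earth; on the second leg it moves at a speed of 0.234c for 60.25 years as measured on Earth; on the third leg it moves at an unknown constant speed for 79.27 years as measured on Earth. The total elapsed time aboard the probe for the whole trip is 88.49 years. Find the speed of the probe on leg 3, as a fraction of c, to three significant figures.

Leg 1: γ = 5.832; τ_1 = 27.31/5.832 = 4.683 years.
Leg 2: γ = 1/√(1 − 0.234²) = 1/√0.9452 = 1.029; τ_2 = 60.25/1.029 = 58.58 years.
Leg 3: speed unknown; τ_3 = 79.27/γ_3.
Total proper time: 4.683 + 58.58 + τ_3 = 88.49, so τ_3 = 88.49 − 63.26 = 25.23 years.
γ_3 = 79.27/25.23 = 3.142; β = √(1 − 1/γ²) = √0.8987.

β = 0.948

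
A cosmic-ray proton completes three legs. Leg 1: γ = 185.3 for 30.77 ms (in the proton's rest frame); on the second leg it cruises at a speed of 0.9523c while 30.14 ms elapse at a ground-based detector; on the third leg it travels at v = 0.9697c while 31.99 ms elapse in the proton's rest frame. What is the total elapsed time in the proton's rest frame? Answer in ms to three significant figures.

Leg 1: 30.77 ms is already measured in the proton's rest frame.
Leg 2: γ = 1/√(1 − 0.9523²) = 1/√0.09312 = 3.277; τ_2 = 30.14/3.277 = 9.198 ms.
Leg 3: 31.99 ms is already measured in the proton's rest frame.
Total: 30.77 + 9.198 + 31.99 ms.

τ = 72.0 ms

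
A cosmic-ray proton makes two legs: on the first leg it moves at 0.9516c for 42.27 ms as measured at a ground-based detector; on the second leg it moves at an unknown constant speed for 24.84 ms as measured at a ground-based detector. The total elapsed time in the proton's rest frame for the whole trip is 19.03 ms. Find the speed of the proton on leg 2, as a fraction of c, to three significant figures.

Leg 1: γ = 1/√(1 − 0.9516²) = 1/√0.09446 = 3.254; τ_1 = 42.27/3.254 = 12.99 ms.
Leg 2: speed unknown; τ_2 = 24.84/γ_2.
Total proper time: 12.99 + τ_2 = 19.03, so τ_2 = 19.03 − 12.99 = 6.039 ms.
γ_2 = 24.84/6.039 = 4.113; β = √(1 − 1/γ²) = √0.9409.

β = 0.970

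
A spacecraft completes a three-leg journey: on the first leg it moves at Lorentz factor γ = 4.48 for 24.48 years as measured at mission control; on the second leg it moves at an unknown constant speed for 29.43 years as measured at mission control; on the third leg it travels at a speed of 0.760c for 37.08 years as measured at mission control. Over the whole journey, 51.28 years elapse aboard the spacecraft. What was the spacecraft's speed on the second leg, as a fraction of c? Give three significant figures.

Leg 1: γ = 4.48; τ_1 = 24.48/4.480 = 5.464 years.
Leg 2: speed unknown; τ_2 = 29.43/γ_2.
Leg 3: γ = 1/√(1 − 0.760²) = 1/√0.4224 = 1.539; τ_3 = 37.08/1.539 = 24.10 years.
Total proper time: 5.464 + τ_2 + 24.10 = 51.28, so τ_2 = 51.28 − 29.56 = 21.72 years.
γ_2 = 29.43/21.72 = 1.355; β = √(1 − 1/γ²) = √0.4555.

β = 0.675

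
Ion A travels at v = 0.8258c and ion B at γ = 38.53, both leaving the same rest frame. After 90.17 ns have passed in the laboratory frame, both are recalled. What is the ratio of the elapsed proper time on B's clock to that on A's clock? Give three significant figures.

A: γ = 1/√(1 − 0.8258²) = 1/√0.3181 = 1.773. B: γ = 38.53.
τ_A/τ_B = γ_B/γ_A = 38.53/1.773 = 21.73, so τ_B/τ_A = 0.04602.

τ_B/τ_A = 0.0460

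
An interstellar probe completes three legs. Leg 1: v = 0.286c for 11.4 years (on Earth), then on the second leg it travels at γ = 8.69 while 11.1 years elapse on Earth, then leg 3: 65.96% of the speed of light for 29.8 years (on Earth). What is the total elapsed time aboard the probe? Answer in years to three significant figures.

Leg 1: γ = 1/√(1 − 0.286²) = 1/√0.9182 = 1.044; τ_1 = 11.4/1.044 = 10.92 years.
Leg 2: γ = 8.69; τ_2 = 11.1/8.690 = 1.277 years.
Leg 3: β = 0.6596; γ = 1/√(1 − 0.6596²) = 1/√0.5649 = 1.330; τ_3 = 29.8/1.330 = 22.40 years.
Total: 10.92 + 1.277 + 22.40 years.

τ = 34.6 years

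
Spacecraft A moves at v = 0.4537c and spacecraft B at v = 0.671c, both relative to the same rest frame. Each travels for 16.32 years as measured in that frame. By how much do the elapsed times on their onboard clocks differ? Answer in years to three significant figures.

|τ_A − τ_B| = 2.44 years

A: γ = 1/√(1 − 0.4537²) = 1/√0.7942 = 1.122; τ_A = 16.32/1.122 = 14.54 years.
B: γ = 1/√(1 − 0.671²) = 1/√0.5498 = 1.349; τ_B = 16.32/1.349 = 12.10 years.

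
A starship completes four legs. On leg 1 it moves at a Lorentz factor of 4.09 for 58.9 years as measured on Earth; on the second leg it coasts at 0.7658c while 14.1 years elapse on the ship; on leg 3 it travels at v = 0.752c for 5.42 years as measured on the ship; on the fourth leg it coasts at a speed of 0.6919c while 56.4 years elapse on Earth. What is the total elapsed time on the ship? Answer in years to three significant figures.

τ = 74.6 years

Leg 1: γ = 4.09; τ_1 = 58.9/4.090 = 14.40 years.
Leg 2: 14.1 years is already measured on the ship.
Leg 3: 5.42 years is already measured on the ship.
Leg 4: γ = 1/√(1 − 0.6919²) = 1/√0.5213 = 1.385; τ_4 = 56.4/1.385 = 40.72 years.
Total: 14.40 + 14.10 + 5.420 + 40.72 years.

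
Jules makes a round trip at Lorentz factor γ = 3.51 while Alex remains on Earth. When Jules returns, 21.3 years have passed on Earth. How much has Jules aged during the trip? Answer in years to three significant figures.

τ = 6.07 years

γ = 3.51
Jules's clock measures proper time along the trip: τ = Δt/γ = 21.3/3.510 years.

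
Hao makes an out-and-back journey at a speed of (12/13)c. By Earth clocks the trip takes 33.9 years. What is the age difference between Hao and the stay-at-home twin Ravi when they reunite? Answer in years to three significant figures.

Δt − τ = 20.9 years

γ = 1/√(1 − (12/13)²) = 13/5 = 2.600
Hao's elapsed proper time: τ = 33.9/2.600 = 13.04 years.
Age gap = Δt − τ = 33.9 − 13.04 years.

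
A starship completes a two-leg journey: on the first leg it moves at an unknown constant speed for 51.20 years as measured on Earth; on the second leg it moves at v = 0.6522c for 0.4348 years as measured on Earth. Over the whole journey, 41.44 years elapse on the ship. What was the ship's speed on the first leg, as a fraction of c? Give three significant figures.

Leg 1: speed unknown; τ_1 = 51.20/γ_1.
Leg 2: γ = 1/√(1 − 0.6522²) = 1/√0.5746 = 1.319; τ_2 = 0.4348/1.319 = 0.3296 years.
Total proper time: τ_1 + 0.3296 = 41.44, so τ_1 = 41.44 − 0.3296 = 41.11 years.
γ_1 = 51.20/41.11 = 1.245; β = √(1 − 1/γ²) = √0.3553.

β = 0.596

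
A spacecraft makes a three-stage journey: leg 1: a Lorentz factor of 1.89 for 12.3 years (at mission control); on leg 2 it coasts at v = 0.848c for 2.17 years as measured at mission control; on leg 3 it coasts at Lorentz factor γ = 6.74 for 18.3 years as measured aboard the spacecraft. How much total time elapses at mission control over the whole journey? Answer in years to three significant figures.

Δt = 138 years

Leg 1: 12.3 years is already measured at mission control.
Leg 2: 2.17 years is already measured at mission control.
Leg 3: γ = 6.74; Δt_3 = 6.740 × 18.3 = 123.3 years.
Total: 12.30 + 2.170 + 123.3 years.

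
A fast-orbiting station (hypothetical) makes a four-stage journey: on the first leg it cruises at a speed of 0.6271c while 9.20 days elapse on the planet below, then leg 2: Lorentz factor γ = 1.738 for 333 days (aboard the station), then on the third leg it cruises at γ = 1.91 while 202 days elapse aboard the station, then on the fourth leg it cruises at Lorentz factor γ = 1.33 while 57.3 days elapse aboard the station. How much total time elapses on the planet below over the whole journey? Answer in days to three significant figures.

Leg 1: 9.20 days is already measured on the planet below.
Leg 2: γ = 1.738; Δt_2 = 1.738 × 333 = 578.8 days.
Leg 3: γ = 1.91; Δt_3 = 1.910 × 202 = 385.8 days.
Leg 4: γ = 1.33; Δt_4 = 1.330 × 57.3 = 76.21 days.
Total: 9.200 + 578.8 + 385.8 + 76.21 days.

Δt = 1050 days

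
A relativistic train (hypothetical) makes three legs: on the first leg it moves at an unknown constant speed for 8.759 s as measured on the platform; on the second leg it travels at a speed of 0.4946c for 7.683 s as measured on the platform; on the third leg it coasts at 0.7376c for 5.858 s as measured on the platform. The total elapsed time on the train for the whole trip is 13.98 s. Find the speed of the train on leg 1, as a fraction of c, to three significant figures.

β = 0.924

Leg 1: speed unknown; τ_1 = 8.759/γ_1.
Leg 2: γ = 1/√(1 − 0.4946²) = 1/√0.7554 = 1.151; τ_2 = 7.683/1.151 = 6.677 s.
Leg 3: γ = 1/√(1 − 0.7376²) = 1/√0.4559 = 1.481; τ_3 = 5.858/1.481 = 3.956 s.
Total proper time: τ_1 + 6.677 + 3.956 = 13.98, so τ_1 = 13.98 − 10.63 = 3.347 s.
γ_1 = 8.759/3.347 = 2.617; β = √(1 − 1/γ²) = √0.8540.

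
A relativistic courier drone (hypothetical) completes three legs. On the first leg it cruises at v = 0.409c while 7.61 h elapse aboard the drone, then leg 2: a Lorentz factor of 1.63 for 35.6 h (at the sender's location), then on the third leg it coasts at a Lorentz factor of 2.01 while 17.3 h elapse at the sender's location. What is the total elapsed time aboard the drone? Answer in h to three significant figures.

Leg 1: 7.61 h is already measured aboard the drone.
Leg 2: γ = 1.63; τ_2 = 35.6/1.630 = 21.84 h.
Leg 3: γ = 2.01; τ_3 = 17.3/2.010 = 8.607 h.
Total: 7.610 + 21.84 + 8.607 h.

τ = 38.1 h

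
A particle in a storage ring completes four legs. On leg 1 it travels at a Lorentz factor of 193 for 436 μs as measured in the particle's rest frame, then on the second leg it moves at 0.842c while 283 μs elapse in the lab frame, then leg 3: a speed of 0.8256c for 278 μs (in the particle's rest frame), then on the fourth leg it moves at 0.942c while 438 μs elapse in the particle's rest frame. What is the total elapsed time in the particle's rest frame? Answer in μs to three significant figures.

Leg 1: 436 μs is already measured in the particle's rest frame.
Leg 2: γ = 1/√(1 − 0.842²) = 1/√0.2910 = 1.854; τ_2 = 283/1.854 = 152.7 μs.
Leg 3: 278 μs is already measured in the particle's rest frame.
Leg 4: 438 μs is already measured in the particle's rest frame.
Total: 436.0 + 152.7 + 278.0 + 438.0 μs.

τ = 1300 μs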